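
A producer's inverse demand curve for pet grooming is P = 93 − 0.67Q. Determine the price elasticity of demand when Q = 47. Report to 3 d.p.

-1.953

At Q = 47, P = 93 − 0.67(47) = 61.51.
dP/dQ = −0.67, so dQ/dP = 1/(−0.67) = -1.493.
ε = (dQ/dP)(P/Q) = (-1.493)(61.51/47).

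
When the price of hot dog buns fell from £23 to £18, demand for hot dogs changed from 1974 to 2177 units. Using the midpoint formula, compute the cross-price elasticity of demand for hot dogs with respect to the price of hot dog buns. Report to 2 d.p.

-0.40

ΔQ_x = 2177 − 1974 = 203; ΔP_y = 18 − 23 = -5.
Midpoints: P̄_y = 20.50, Q̄_x = 2075.5.
ε_xy = (ΔQ_x/ΔP_y)(P̄_y/Q̄_x) = (203/-5)(20.50/2075.5).
ε_xy < 0, so the goods are complements.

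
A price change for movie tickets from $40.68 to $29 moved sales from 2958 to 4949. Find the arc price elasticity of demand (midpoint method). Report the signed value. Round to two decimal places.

-1.50

ΔQ = 4949 − 2958 = 1991; ΔP = 29 − 40.68 = -11.68.
Midpoints: P̄ = 34.84, Q̄ = 3953.5.
ε = (ΔQ/ΔP)(P̄/Q̄) = (1991/-11.68)(34.84/3953.5).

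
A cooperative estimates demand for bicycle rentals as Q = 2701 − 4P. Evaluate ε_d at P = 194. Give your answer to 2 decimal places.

-0.40

At P = 194, Q = 1925.
dQ/dP = −4.
ε = (dQ/dP)(P/Q) = (-4)(194/1925).
|ε| < 1, so demand is inelastic at this price.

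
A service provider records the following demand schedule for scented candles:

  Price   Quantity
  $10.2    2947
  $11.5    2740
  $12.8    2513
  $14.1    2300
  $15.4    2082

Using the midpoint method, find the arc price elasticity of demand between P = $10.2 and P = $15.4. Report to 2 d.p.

-0.85

At P = 10.2, Q = 2947; at P = 15.4, Q = 2082.
ΔQ = -865, ΔP = 5.2. Midpoints: P̄ = 12.80, Q̄ = 2514.5.
ε = (ΔQ/ΔP)(P̄/Q̄) = (-865/5.2)(12.80/2514.5).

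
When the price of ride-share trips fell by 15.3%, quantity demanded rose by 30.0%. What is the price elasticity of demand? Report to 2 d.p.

ε = %ΔQ / %ΔP = (30.0)/(-15.3) = -1.961.

-1.96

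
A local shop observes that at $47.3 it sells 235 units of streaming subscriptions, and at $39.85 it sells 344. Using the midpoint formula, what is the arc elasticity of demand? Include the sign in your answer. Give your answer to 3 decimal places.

ΔQ = 344 − 235 = 109; ΔP = 39.85 − 47.3 = -7.45.
Midpoints: P̄ = 43.58, Q̄ = 289.5.
ε = (ΔQ/ΔP)(P̄/Q̄) = (109/-7.45)(43.58/289.5).

-2.202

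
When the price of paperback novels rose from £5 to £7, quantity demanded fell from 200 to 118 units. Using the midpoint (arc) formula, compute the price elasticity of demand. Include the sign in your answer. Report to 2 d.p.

-1.55

ΔQ = 118 − 200 = -82; ΔP = 7 − 5 = 2.
Midpoints: P̄ = 6.00, Q̄ = 159.0.
ε = (ΔQ/ΔP)(P̄/Q̄) = (-82/2)(6.00/159.0).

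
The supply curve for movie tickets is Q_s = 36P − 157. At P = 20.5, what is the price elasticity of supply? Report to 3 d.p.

At P = 20.5, Q_s = 581.
dQ_s/dP = 36.
ε_s = (dQ_s/dP)(P/Q_s) = (36)(20.5/581).

1.270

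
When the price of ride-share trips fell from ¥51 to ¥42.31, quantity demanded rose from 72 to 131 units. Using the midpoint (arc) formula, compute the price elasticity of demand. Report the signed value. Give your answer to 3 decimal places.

-3.121

ΔQ = 131 − 72 = 59; ΔP = 42.31 − 51 = -8.69.
Midpoints: P̄ = 46.66, Q̄ = 101.5.
ε = (ΔQ/ΔP)(P̄/Q̄) = (59/-8.69)(46.66/101.5).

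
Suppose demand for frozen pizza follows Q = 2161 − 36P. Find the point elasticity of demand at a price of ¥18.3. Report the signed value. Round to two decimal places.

-0.44

At P = 18.3, Q = 1502.200.
dQ/dP = −36.
ε = (dQ/dP)(P/Q) = (-36)(18.3/1502.200).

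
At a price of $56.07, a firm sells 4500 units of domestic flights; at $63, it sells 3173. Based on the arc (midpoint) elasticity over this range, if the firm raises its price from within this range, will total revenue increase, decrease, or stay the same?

decrease

Arc ε = (-1327/6.93)(59.53/3836.5) ≈ -2.971.
|ε| = 2.97 > 1, so demand is elastic. A price rise therefore reduces total revenue.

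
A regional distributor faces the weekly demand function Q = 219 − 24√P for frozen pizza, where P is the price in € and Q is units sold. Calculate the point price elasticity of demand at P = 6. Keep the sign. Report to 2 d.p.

At P = 6, Q = 160.212.
dQ/dP = −24/(2√P) = -4.899.
ε = (dQ/dP)(P/Q) = (-4.899)(6/160.212).

-0.18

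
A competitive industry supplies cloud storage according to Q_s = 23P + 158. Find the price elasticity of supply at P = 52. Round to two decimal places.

0.88

At P = 52, Q_s = 1354.
dQ_s/dP = 23.
ε_s = (dQ_s/dP)(P/Q_s) = (23)(52/1354).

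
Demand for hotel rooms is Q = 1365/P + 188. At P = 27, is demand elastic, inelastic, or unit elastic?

Q = 238.556, dQ/dP = -1.872.
ε = (dQ/dP)(P/Q) ≈ -0.212.
|ε| = 0.21 < 1.

inelastic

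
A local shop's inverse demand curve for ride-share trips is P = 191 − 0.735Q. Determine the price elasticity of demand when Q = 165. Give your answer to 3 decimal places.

-0.575

At Q = 165, P = 191 − 0.735(165) = 69.73.
dP/dQ = −0.735, so dQ/dP = 1/(−0.735) = -1.361.
ε = (dQ/dP)(P/Q) = (-1.361)(69.73/165).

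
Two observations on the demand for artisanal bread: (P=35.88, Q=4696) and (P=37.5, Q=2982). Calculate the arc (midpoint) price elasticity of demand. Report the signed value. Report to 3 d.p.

ΔQ = 2982 − 4696 = -1714; ΔP = 37.5 − 35.88 = 1.62.
Midpoints: P̄ = 36.69, Q̄ = 3839.0.
ε = (ΔQ/ΔP)(P̄/Q̄) = (-1714/1.62)(36.69/3839.0).

-10.112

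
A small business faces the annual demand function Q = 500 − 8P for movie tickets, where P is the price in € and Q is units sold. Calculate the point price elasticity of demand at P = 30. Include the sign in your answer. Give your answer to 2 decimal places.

At P = 30, Q = 260.
dQ/dP = −8.
ε = (dQ/dP)(P/Q) = (-8)(30/260).

-0.92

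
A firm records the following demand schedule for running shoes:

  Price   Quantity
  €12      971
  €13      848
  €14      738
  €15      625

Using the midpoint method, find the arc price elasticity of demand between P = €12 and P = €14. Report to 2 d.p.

At P = 12, Q = 971; at P = 14, Q = 738.
ΔQ = -233, ΔP = 2. Midpoints: P̄ = 13.00, Q̄ = 854.5.
ε = (ΔQ/ΔP)(P̄/Q̄) = (-233/2)(13.00/854.5).

-1.77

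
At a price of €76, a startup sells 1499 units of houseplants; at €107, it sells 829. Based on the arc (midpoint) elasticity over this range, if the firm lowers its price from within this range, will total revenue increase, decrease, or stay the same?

Arc ε = (-670/31)(91.50/1164.0) ≈ -1.699.
|ε| = 1.70 > 1, so demand is elastic. A price cut therefore raises total revenue.

increase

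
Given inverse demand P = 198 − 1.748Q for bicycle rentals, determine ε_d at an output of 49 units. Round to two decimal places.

-1.31

At Q = 49, P = 198 − 1.748(49) = 112.35.
dP/dQ = −1.748, so dQ/dP = 1/(−1.748) = -0.572.
ε = (dQ/dP)(P/Q) = (-0.572)(112.35/49).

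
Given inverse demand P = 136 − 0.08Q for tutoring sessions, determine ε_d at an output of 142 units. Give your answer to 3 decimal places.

At Q = 142, P = 136 − 0.08(142) = 124.64.
dP/dQ = −0.08, so dQ/dP = 1/(−0.08) = -12.500.
ε = (dQ/dP)(P/Q) = (-12.500)(124.64/142).

-10.972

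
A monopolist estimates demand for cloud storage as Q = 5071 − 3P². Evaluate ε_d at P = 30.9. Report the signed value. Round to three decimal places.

-2.596

At P = 30.9, Q = 2206.570.
dQ/dP = −6P = -185.400.
ε = (dQ/dP)(P/Q) = (-185.400)(30.9/2206.570).
|ε| > 1, so demand is elastic at this price.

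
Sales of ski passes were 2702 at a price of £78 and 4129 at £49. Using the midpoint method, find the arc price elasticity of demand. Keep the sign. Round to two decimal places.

-0.91

ΔQ = 4129 − 2702 = 1427; ΔP = 49 − 78 = -29.
Midpoints: P̄ = 63.50, Q̄ = 3415.5.
ε = (ΔQ/ΔP)(P̄/Q̄) = (1427/-29)(63.50/3415.5).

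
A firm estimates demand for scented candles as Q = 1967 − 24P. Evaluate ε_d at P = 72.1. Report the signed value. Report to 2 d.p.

-7.31

At P = 72.1, Q = 236.600.
dQ/dP = −24.
ε = (dQ/dP)(P/Q) = (-24)(72.1/236.600).
|ε| > 1, so demand is elastic at this price.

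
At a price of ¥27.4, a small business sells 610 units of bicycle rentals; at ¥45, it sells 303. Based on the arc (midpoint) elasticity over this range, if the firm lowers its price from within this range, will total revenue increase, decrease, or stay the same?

Arc ε = (-307/17.6)(36.20/456.5) ≈ -1.383.
|ε| = 1.38 > 1, so demand is elastic. A price cut therefore raises total revenue.

increase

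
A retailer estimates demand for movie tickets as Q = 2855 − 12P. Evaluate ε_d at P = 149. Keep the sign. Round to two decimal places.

At P = 149, Q = 1067.
dQ/dP = −12.
ε = (dQ/dP)(P/Q) = (-12)(149/1067).

-1.68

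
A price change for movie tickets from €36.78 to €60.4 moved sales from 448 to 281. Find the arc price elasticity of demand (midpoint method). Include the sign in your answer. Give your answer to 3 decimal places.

-0.943

ΔQ = 281 − 448 = -167; ΔP = 60.4 − 36.78 = 23.62.
Midpoints: P̄ = 48.59, Q̄ = 364.5.
ε = (ΔQ/ΔP)(P̄/Q̄) = (-167/23.62)(48.59/364.5).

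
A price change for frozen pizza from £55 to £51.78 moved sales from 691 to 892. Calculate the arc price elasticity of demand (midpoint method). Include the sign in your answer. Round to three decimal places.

ΔQ = 892 − 691 = 201; ΔP = 51.78 − 55 = -3.22.
Midpoints: P̄ = 53.39, Q̄ = 791.5.
ε = (ΔQ/ΔP)(P̄/Q̄) = (201/-3.22)(53.39/791.5).

-4.211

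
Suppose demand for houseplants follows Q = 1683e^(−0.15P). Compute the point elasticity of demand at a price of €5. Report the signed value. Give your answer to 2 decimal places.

At P = 5, Q = 794.993.
dQ/dP = −0.15·1683e^(−0.15P) = −0.15Q = -119.249.
ε = (dQ/dP)(P/Q) = (-119.249)(5/794.993).

-0.75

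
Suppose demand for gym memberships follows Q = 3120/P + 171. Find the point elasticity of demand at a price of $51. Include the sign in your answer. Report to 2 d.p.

At P = 51, Q = 232.176.
dQ/dP = −3120/P² = -1.200.
ε = (dQ/dP)(P/Q) = (-1.200)(51/232.176).

-0.26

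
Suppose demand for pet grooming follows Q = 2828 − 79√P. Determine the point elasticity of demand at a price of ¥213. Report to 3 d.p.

At P = 213, Q = 1675.033.
dQ/dP = −79/(2√P) = -2.706.
ε = (dQ/dP)(P/Q) = (-2.706)(213/1675.033).

-0.344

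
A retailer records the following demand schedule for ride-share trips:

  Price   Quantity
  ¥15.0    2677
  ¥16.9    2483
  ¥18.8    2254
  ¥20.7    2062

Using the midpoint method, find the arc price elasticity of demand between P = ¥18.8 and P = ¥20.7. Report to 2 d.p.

At P = 18.8, Q = 2254; at P = 20.7, Q = 2062.
ΔQ = -192, ΔP = 1.9. Midpoints: P̄ = 19.75, Q̄ = 2158.0.
ε = (ΔQ/ΔP)(P̄/Q̄) = (-192/1.9)(19.75/2158.0).

-0.92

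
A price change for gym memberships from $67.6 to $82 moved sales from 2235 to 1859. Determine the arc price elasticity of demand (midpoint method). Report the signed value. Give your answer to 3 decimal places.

ΔQ = 1859 − 2235 = -376; ΔP = 82 − 67.6 = 14.4.
Midpoints: P̄ = 74.80, Q̄ = 2047.0.
ε = (ΔQ/ΔP)(P̄/Q̄) = (-376/14.4)(74.80/2047.0).

-0.954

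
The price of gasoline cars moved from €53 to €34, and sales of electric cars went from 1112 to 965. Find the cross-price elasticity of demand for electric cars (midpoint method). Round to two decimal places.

0.32

ΔQ_x = 965 − 1112 = -147; ΔP_y = 34 − 53 = -19.
Midpoints: P̄_y = 43.50, Q̄_x = 1038.5.
ε_xy = (ΔQ_x/ΔP_y)(P̄_y/Q̄_x) = (-147/-19)(43.50/1038.5).
ε_xy > 0, so the goods are substitutes.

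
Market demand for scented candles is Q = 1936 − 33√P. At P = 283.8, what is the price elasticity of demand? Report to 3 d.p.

-0.201

At P = 283.8, Q = 1380.070.
dQ/dP = −33/(2√P) = -0.979.
ε = (dQ/dP)(P/Q) = (-0.979)(283.8/1380.070).
|ε| < 1, so demand is inelastic at this price.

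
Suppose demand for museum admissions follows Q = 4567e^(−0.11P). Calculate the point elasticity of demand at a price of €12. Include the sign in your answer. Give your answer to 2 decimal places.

-1.32

At P = 12, Q = 1220.007.
dQ/dP = −0.11·4567e^(−0.11P) = −0.11Q = -134.201.
ε = (dQ/dP)(P/Q) = (-134.201)(12/1220.007).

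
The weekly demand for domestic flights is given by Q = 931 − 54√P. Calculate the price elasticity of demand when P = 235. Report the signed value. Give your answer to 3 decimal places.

-4.011

At P = 235, Q = 103.196.
dQ/dP = −54/(2√P) = -1.761.
ε = (dQ/dP)(P/Q) = (-1.761)(235/103.196).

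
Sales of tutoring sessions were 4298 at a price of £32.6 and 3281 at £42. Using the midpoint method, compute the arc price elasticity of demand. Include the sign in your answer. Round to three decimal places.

-1.065

ΔQ = 3281 − 4298 = -1017; ΔP = 42 − 32.6 = 9.4.
Midpoints: P̄ = 37.30, Q̄ = 3789.5.
ε = (ΔQ/ΔP)(P̄/Q̄) = (-1017/9.4)(37.30/3789.5).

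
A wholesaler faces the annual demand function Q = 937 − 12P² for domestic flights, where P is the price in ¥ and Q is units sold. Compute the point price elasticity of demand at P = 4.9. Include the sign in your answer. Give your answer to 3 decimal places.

At P = 4.9, Q = 648.880.
dQ/dP = −24P = -117.600.
ε = (dQ/dP)(P/Q) = (-117.600)(4.9/648.880).
|ε| < 1, so demand is inelastic at this price.

-0.888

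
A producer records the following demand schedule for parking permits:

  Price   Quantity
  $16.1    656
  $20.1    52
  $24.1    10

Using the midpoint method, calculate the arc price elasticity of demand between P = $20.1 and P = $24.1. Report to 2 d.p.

At P = 20.1, Q = 52; at P = 24.1, Q = 10.
ΔQ = -42, ΔP = 4.0. Midpoints: P̄ = 22.10, Q̄ = 31.0.
ε = (ΔQ/ΔP)(P̄/Q̄) = (-42/4.0)(22.10/31.0).

-7.49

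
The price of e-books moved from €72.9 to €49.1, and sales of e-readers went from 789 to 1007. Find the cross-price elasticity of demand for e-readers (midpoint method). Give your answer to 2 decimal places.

ΔQ_x = 1007 − 789 = 218; ΔP_y = 49.1 − 72.9 = -23.8.
Midpoints: P̄_y = 61.00, Q̄_x = 898.0.
ε_xy = (ΔQ_x/ΔP_y)(P̄_y/Q̄_x) = (218/-23.8)(61.00/898.0).

-0.62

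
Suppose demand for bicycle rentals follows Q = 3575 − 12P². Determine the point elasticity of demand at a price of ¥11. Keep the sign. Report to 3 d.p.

At P = 11, Q = 2123.
dQ/dP = −24P = -264.
ε = (dQ/dP)(P/Q) = (-264)(11/2123).
|ε| > 1, so demand is elastic at this price.

-1.368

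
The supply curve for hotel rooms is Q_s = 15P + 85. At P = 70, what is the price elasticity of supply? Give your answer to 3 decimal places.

At P = 70, Q_s = 1135.
dQ_s/dP = 15.
ε_s = (dQ_s/dP)(P/Q_s) = (15)(70/1135).

0.925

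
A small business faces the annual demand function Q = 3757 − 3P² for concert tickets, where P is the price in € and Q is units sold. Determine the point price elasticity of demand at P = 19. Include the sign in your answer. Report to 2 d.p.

At P = 19, Q = 2674.
dQ/dP = −6P = -114.
ε = (dQ/dP)(P/Q) = (-114)(19/2674).
|ε| < 1, so demand is inelastic at this price.

-0.81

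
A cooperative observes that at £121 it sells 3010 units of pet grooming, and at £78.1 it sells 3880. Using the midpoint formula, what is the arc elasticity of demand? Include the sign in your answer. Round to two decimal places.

ΔQ = 3880 − 3010 = 870; ΔP = 78.1 − 121 = -42.9.
Midpoints: P̄ = 99.55, Q̄ = 3445.0.
ε = (ΔQ/ΔP)(P̄/Q̄) = (870/-42.9)(99.55/3445.0).

-0.59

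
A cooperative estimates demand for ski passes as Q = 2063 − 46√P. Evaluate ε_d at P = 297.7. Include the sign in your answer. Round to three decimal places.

-0.313

At P = 297.7, Q = 1269.317.
dQ/dP = −46/(2√P) = -1.333.
ε = (dQ/dP)(P/Q) = (-1.333)(297.7/1269.317).
|ε| < 1, so demand is inelastic at this price.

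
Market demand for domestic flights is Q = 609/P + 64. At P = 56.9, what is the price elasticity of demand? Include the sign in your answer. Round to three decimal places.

At P = 56.9, Q = 74.703.
dQ/dP = −609/P² = -0.188.
ε = (dQ/dP)(P/Q) = (-0.188)(56.9/74.703).
|ε| < 1, so demand is inelastic at this price.

-0.143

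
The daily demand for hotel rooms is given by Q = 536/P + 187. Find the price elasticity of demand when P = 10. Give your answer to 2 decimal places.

-0.22

At P = 10, Q = 240.600.
dQ/dP = −536/P² = -5.360.
ε = (dQ/dP)(P/Q) = (-5.360)(10/240.600).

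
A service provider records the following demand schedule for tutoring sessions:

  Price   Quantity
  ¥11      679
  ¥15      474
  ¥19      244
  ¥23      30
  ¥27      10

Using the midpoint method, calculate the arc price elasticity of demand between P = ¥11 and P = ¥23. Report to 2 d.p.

-2.59

At P = 11, Q = 679; at P = 23, Q = 30.
ΔQ = -649, ΔP = 12. Midpoints: P̄ = 17.00, Q̄ = 354.5.
ε = (ΔQ/ΔP)(P̄/Q̄) = (-649/12)(17.00/354.5).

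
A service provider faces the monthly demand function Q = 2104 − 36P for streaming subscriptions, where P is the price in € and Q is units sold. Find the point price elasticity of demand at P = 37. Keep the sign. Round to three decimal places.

At P = 37, Q = 772.
dQ/dP = −36.
ε = (dQ/dP)(P/Q) = (-36)(37/772).

-1.725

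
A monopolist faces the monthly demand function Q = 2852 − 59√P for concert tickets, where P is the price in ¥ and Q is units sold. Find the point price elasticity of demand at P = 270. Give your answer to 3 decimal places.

-0.257

At P = 270, Q = 1882.531.
dQ/dP = −59/(2√P) = -1.795.
ε = (dQ/dP)(P/Q) = (-1.795)(270/1882.531).
|ε| < 1, so demand is inelastic at this price.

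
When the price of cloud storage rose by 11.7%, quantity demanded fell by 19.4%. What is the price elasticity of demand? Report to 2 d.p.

ε = %ΔQ / %ΔP = (-19.4)/(11.7) = -1.658.

-1.66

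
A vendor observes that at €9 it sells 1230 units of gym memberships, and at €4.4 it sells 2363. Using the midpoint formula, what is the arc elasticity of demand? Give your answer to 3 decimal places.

ΔQ = 2363 − 1230 = 1133; ΔP = 4.4 − 9 = -4.6.
Midpoints: P̄ = 6.70, Q̄ = 1796.5.
ε = (ΔQ/ΔP)(P̄/Q̄) = (1133/-4.6)(6.70/1796.5).

-0.919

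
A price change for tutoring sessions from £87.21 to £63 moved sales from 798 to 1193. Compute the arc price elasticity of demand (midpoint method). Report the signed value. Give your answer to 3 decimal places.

-1.231

ΔQ = 1193 − 798 = 395; ΔP = 63 − 87.21 = -24.21.
Midpoints: P̄ = 75.10, Q̄ = 995.5.
ε = (ΔQ/ΔP)(P̄/Q̄) = (395/-24.21)(75.10/995.5).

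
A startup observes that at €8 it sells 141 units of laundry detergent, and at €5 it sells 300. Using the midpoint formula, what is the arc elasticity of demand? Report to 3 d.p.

-1.562

ΔQ = 300 − 141 = 159; ΔP = 5 − 8 = -3.
Midpoints: P̄ = 6.50, Q̄ = 220.5.
ε = (ΔQ/ΔP)(P̄/Q̄) = (159/-3)(6.50/220.5).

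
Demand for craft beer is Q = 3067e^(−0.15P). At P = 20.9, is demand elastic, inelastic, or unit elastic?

elastic

Q = 133.414, dQ/dP = -20.012.
ε = (dQ/dP)(P/Q) ≈ -3.135.
|ε| = 3.13 > 1.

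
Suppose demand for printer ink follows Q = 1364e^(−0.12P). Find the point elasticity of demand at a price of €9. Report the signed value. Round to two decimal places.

At P = 9, Q = 463.208.
dQ/dP = −0.12·1364e^(−0.12P) = −0.12Q = -55.585.
ε = (dQ/dP)(P/Q) = (-55.585)(9/463.208).

-1.08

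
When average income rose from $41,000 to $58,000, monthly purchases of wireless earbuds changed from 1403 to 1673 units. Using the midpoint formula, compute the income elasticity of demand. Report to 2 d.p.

ΔQ = 270, ΔI = 17000. Midpoints: Ī = 49,500, Q̄ = 1538.0.
ε_I = (ΔQ/ΔI)(Ī/Q̄) = (270/17000)(49500/1538.0).
ε_I > 0, so the good is normal.

0.51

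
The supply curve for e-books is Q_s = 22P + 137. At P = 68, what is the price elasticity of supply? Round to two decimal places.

0.92

At P = 68, Q_s = 1633.
dQ_s/dP = 22.
ε_s = (dQ_s/dP)(P/Q_s) = (22)(68/1633).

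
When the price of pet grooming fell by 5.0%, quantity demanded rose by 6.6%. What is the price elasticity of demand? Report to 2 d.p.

-1.32

ε = %ΔQ / %ΔP = (6.6)/(-5.0) = -1.320.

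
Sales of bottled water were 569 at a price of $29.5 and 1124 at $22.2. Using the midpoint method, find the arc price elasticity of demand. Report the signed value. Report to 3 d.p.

ΔQ = 1124 − 569 = 555; ΔP = 22.2 − 29.5 = -7.3.
Midpoints: P̄ = 25.85, Q̄ = 846.5.
ε = (ΔQ/ΔP)(P̄/Q̄) = (555/-7.3)(25.85/846.5).

-2.322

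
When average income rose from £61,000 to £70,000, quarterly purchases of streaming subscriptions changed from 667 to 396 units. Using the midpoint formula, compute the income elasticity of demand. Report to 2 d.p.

-3.71

ΔQ = -271, ΔI = 9000. Midpoints: Ī = 65,500, Q̄ = 531.5.
ε_I = (ΔQ/ΔI)(Ī/Q̄) = (-271/9000)(65500/531.5).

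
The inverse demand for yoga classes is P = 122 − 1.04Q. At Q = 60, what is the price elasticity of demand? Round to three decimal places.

At Q = 60, P = 122 − 1.04(60) = 59.60.
dP/dQ = −1.04, so dQ/dP = 1/(−1.04) = -0.962.
ε = (dQ/dP)(P/Q) = (-0.962)(59.60/60).

-0.955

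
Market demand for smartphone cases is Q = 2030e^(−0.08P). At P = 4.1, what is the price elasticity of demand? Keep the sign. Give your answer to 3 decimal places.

-0.328

At P = 4.1, Q = 1462.337.
dQ/dP = −0.08·2030e^(−0.08P) = −0.08Q = -116.987.
ε = (dQ/dP)(P/Q) = (-116.987)(4.1/1462.337).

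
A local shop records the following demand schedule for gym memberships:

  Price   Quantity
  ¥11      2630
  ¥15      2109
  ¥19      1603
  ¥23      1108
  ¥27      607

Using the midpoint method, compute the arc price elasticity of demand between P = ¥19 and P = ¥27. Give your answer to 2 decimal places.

At P = 19, Q = 1603; at P = 27, Q = 607.
ΔQ = -996, ΔP = 8. Midpoints: P̄ = 23.00, Q̄ = 1105.0.
ε = (ΔQ/ΔP)(P̄/Q̄) = (-996/8)(23.00/1105.0).

-2.59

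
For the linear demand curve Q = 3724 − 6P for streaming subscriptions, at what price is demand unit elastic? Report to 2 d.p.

For linear demand Q = a − bP, ε = −bP/(a − bP). |ε| = 1 when bP = a − bP, i.e. P = a/(2b).
P = 3724/(2·6) = 3724/12 = 310.3333.

310.33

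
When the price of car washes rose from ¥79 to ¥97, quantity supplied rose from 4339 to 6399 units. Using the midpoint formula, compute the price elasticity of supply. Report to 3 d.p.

ΔQ = 6399 − 4339 = 2060; ΔP = 97 − 79 = 18.
Midpoints: P̄ = 88.00, Q̄ = 5369.0.
ε_s = (ΔQ/ΔP)(P̄/Q̄) = (2060/18)(88.00/5369.0).

1.876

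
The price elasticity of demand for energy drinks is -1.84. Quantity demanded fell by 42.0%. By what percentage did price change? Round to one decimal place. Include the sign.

%ΔP ≈ %ΔQ / ε = (-42.0%)/(-1.84) = 22.83%.

22.8%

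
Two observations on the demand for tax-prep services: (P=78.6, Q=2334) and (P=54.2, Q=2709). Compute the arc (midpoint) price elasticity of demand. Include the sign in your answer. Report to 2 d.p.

-0.40

ΔQ = 2709 − 2334 = 375; ΔP = 54.2 − 78.6 = -24.4.
Midpoints: P̄ = 66.40, Q̄ = 2521.5.
ε = (ΔQ/ΔP)(P̄/Q̄) = (375/-24.4)(66.40/2521.5).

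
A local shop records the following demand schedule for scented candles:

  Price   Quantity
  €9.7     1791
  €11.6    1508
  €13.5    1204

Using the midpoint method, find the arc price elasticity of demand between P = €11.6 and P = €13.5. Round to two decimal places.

-1.48

At P = 11.6, Q = 1508; at P = 13.5, Q = 1204.
ΔQ = -304, ΔP = 1.9. Midpoints: P̄ = 12.55, Q̄ = 1356.0.
ε = (ΔQ/ΔP)(P̄/Q̄) = (-304/1.9)(12.55/1356.0).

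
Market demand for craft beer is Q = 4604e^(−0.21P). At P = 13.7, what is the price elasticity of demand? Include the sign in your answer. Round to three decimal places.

-2.877

At P = 13.7, Q = 259.221.
dQ/dP = −0.21·4604e^(−0.21P) = −0.21Q = -54.436.
ε = (dQ/dP)(P/Q) = (-54.436)(13.7/259.221).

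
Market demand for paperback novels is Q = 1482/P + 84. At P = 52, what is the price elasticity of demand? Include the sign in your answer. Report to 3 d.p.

-0.253

At P = 52, Q = 112.500.
dQ/dP = −1482/P² = -0.548.
ε = (dQ/dP)(P/Q) = (-0.548)(52/112.500).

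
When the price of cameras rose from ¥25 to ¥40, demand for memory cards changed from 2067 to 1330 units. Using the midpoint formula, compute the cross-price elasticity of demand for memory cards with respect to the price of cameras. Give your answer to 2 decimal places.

ΔQ_x = 1330 − 2067 = -737; ΔP_y = 40 − 25 = 15.
Midpoints: P̄_y = 32.50, Q̄_x = 1698.5.
ε_xy = (ΔQ_x/ΔP_y)(P̄_y/Q̄_x) = (-737/15)(32.50/1698.5).

-0.94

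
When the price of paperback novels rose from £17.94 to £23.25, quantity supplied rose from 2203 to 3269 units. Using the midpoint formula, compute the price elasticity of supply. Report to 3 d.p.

ΔQ = 3269 − 2203 = 1066; ΔP = 23.25 − 17.94 = 5.31.
Midpoints: P̄ = 20.59, Q̄ = 2736.0.
ε_s = (ΔQ/ΔP)(P̄/Q̄) = (1066/5.31)(20.59/2736.0).

1.511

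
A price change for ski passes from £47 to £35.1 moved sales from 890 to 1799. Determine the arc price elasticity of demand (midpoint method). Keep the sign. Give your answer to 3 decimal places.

ΔQ = 1799 − 890 = 909; ΔP = 35.1 − 47 = -11.9.
Midpoints: P̄ = 41.05, Q̄ = 1344.5.
ε = (ΔQ/ΔP)(P̄/Q̄) = (909/-11.9)(41.05/1344.5).

-2.332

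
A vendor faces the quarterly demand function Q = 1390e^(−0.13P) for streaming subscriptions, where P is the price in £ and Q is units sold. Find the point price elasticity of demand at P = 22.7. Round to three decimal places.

At P = 22.7, Q = 72.679.
dQ/dP = −0.13·1390e^(−0.13P) = −0.13Q = -9.448.
ε = (dQ/dP)(P/Q) = (-9.448)(22.7/72.679).
|ε| > 1, so demand is elastic at this price.

-2.951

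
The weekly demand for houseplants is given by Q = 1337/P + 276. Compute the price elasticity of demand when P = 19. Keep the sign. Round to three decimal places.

At P = 19, Q = 346.368.
dQ/dP = −1337/P² = -3.704.
ε = (dQ/dP)(P/Q) = (-3.704)(19/346.368).

-0.203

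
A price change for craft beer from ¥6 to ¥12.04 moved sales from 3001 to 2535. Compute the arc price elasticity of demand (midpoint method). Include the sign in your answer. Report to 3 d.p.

-0.251

ΔQ = 2535 − 3001 = -466; ΔP = 12.04 − 6 = 6.04.
Midpoints: P̄ = 9.02, Q̄ = 2768.0.
ε = (ΔQ/ΔP)(P̄/Q̄) = (-466/6.04)(9.02/2768.0).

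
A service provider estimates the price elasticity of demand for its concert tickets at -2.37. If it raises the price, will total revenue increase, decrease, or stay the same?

decrease

|ε| = 2.37 > 1, so demand is elastic. A price rise therefore reduces total revenue.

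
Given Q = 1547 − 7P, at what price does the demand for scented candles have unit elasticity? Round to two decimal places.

110.50

For linear demand Q = a − bP, ε = −bP/(a − bP). |ε| = 1 when bP = a − bP, i.e. P = a/(2b).
P = 1547/(2·7) = 1547/14 = 110.5000.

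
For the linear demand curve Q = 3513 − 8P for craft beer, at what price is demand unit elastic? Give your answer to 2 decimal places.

219.56

For linear demand Q = a − bP, ε = −bP/(a − bP). |ε| = 1 when bP = a − bP, i.e. P = a/(2b).
P = 3513/(2·8) = 3513/16 = 219.5625.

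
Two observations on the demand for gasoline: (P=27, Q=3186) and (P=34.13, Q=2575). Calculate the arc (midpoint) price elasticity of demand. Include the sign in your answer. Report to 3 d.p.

-0.909

ΔQ = 2575 − 3186 = -611; ΔP = 34.13 − 27 = 7.13.
Midpoints: P̄ = 30.57, Q̄ = 2880.5.
ε = (ΔQ/ΔP)(P̄/Q̄) = (-611/7.13)(30.57/2880.5).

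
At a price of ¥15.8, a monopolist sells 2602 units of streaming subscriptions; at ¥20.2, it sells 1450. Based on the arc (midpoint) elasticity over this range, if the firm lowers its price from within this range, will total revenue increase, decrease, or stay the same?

Arc ε = (-1152/4.4)(18.00/2026.0) ≈ -2.326.
|ε| = 2.33 > 1, so demand is elastic. A price cut therefore raises total revenue.

increase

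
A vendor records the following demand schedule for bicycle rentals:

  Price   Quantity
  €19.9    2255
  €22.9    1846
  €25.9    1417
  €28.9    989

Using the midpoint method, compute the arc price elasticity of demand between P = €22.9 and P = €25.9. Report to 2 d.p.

At P = 22.9, Q = 1846; at P = 25.9, Q = 1417.
ΔQ = -429, ΔP = 3.0. Midpoints: P̄ = 24.40, Q̄ = 1631.5.
ε = (ΔQ/ΔP)(P̄/Q̄) = (-429/3.0)(24.40/1631.5).

-2.14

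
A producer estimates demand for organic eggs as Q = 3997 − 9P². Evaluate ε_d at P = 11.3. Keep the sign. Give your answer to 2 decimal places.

-0.81

At P = 11.3, Q = 2847.790.
dQ/dP = −18P = -203.400.
ε = (dQ/dP)(P/Q) = (-203.400)(11.3/2847.790).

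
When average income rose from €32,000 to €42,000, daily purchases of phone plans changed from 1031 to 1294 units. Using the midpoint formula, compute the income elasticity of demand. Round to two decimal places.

ΔQ = 263, ΔI = 10000. Midpoints: Ī = 37,000, Q̄ = 1162.5.
ε_I = (ΔQ/ΔI)(Ī/Q̄) = (263/10000)(37000/1162.5).

0.84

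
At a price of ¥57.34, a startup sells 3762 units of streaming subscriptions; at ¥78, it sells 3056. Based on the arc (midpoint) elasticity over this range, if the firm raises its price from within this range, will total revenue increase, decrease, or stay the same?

increase

Arc ε = (-706/20.66)(67.67/3409.0) ≈ -0.678.
|ε| = 0.68 < 1, so demand is inelastic. A price rise therefore raises total revenue.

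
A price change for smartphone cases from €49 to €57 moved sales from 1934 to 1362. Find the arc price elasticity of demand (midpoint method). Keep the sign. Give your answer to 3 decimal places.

ΔQ = 1362 − 1934 = -572; ΔP = 57 − 49 = 8.
Midpoints: P̄ = 53.00, Q̄ = 1648.0.
ε = (ΔQ/ΔP)(P̄/Q̄) = (-572/8)(53.00/1648.0).

-2.299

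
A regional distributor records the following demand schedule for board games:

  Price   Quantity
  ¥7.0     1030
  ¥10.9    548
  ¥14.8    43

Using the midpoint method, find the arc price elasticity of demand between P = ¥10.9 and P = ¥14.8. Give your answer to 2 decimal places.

At P = 10.9, Q = 548; at P = 14.8, Q = 43.
ΔQ = -505, ΔP = 3.9. Midpoints: P̄ = 12.85, Q̄ = 295.5.
ε = (ΔQ/ΔP)(P̄/Q̄) = (-505/3.9)(12.85/295.5).

-5.63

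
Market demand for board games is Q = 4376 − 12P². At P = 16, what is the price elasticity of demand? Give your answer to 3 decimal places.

-4.712

At P = 16, Q = 1304.
dQ/dP = −24P = -384.
ε = (dQ/dP)(P/Q) = (-384)(16/1304).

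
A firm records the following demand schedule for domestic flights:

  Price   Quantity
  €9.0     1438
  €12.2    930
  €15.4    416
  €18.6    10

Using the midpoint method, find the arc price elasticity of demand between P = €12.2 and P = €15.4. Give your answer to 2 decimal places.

-3.29

At P = 12.2, Q = 930; at P = 15.4, Q = 416.
ΔQ = -514, ΔP = 3.2. Midpoints: P̄ = 13.80, Q̄ = 673.0.
ε = (ΔQ/ΔP)(P̄/Q̄) = (-514/3.2)(13.80/673.0).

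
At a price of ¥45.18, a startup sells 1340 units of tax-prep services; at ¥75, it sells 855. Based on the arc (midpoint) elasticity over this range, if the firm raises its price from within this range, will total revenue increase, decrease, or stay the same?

increase

Arc ε = (-485/29.82)(60.09/1097.5) ≈ -0.890.
|ε| = 0.89 < 1, so demand is inelastic. A price rise therefore raises total revenue.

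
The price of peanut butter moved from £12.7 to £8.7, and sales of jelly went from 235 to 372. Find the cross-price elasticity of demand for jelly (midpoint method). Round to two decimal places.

-1.21

ΔQ_x = 372 − 235 = 137; ΔP_y = 8.7 − 12.7 = -4.
Midpoints: P̄_y = 10.70, Q̄_x = 303.5.
ε_xy = (ΔQ_x/ΔP_y)(P̄_y/Q̄_x) = (137/-4)(10.70/303.5).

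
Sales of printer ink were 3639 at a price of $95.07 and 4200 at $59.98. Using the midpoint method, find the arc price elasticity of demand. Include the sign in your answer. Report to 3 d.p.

-0.316

ΔQ = 4200 − 3639 = 561; ΔP = 59.98 − 95.07 = -35.09.
Midpoints: P̄ = 77.52, Q̄ = 3919.5.
ε = (ΔQ/ΔP)(P̄/Q̄) = (561/-35.09)(77.52/3919.5).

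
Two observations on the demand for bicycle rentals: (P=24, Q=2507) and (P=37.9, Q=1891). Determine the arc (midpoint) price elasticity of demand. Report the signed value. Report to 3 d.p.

ΔQ = 1891 − 2507 = -616; ΔP = 37.9 − 24 = 13.9.
Midpoints: P̄ = 30.95, Q̄ = 2199.0.
ε = (ΔQ/ΔP)(P̄/Q̄) = (-616/13.9)(30.95/2199.0).

-0.624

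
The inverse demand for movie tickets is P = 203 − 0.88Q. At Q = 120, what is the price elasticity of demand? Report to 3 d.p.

-0.922

At Q = 120, P = 203 − 0.88(120) = 97.40.
dP/dQ = −0.88, so dQ/dP = 1/(−0.88) = -1.136.
ε = (dQ/dP)(P/Q) = (-1.136)(97.40/120).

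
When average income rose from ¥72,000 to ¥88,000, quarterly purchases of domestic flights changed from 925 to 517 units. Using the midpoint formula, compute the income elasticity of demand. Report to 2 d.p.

ΔQ = -408, ΔI = 16000. Midpoints: Ī = 80,000, Q̄ = 721.0.
ε_I = (ΔQ/ΔI)(Ī/Q̄) = (-408/16000)(80000/721.0).

-2.83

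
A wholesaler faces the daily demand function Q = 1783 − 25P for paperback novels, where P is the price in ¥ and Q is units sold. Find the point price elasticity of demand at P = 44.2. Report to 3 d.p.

-1.630

At P = 44.2, Q = 678.
dQ/dP = −25.
ε = (dQ/dP)(P/Q) = (-25)(44.2/678).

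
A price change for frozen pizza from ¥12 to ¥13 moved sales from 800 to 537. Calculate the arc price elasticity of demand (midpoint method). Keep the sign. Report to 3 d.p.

ΔQ = 537 − 800 = -263; ΔP = 13 − 12 = 1.
Midpoints: P̄ = 12.50, Q̄ = 668.5.
ε = (ΔQ/ΔP)(P̄/Q̄) = (-263/1)(12.50/668.5).

-4.918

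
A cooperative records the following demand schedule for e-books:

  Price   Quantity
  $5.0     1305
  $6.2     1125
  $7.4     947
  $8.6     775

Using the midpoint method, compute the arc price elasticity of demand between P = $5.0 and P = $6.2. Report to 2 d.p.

-0.69

At P = 5.0, Q = 1305; at P = 6.2, Q = 1125.
ΔQ = -180, ΔP = 1.2. Midpoints: P̄ = 5.60, Q̄ = 1215.0.
ε = (ΔQ/ΔP)(P̄/Q̄) = (-180/1.2)(5.60/1215.0).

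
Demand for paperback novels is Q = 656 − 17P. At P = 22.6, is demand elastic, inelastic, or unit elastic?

Q = 271.800, dQ/dP = -17.
ε = (dQ/dP)(P/Q) ≈ -1.414.
|ε| = 1.41 > 1.

elastic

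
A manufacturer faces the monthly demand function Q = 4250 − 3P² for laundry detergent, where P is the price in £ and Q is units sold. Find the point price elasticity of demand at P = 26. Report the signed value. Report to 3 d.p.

At P = 26, Q = 2222.
dQ/dP = −6P = -156.
ε = (dQ/dP)(P/Q) = (-156)(26/2222).
|ε| > 1, so demand is elastic at this price.

-1.825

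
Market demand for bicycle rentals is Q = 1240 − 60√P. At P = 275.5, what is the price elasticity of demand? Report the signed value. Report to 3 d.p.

-2.040

At P = 275.5, Q = 244.108.
dQ/dP = −60/(2√P) = -1.807.
ε = (dQ/dP)(P/Q) = (-1.807)(275.5/244.108).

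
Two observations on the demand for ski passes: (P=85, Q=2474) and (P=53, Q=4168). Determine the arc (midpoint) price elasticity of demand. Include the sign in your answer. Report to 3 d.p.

ΔQ = 4168 − 2474 = 1694; ΔP = 53 − 85 = -32.
Midpoints: P̄ = 69.00, Q̄ = 3321.0.
ε = (ΔQ/ΔP)(P̄/Q̄) = (1694/-32)(69.00/3321.0).

-1.100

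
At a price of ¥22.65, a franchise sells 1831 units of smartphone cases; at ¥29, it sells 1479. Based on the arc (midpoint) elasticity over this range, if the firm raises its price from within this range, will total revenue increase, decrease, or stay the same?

increase

Arc ε = (-352/6.35)(25.82/1655.0) ≈ -0.865.
|ε| = 0.86 < 1, so demand is inelastic. A price rise therefore raises total revenue.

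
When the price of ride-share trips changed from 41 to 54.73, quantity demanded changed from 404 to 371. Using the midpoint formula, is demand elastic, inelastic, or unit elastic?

Arc ε ≈ -0.297.
|ε| = 0.30 < 1.

inelastic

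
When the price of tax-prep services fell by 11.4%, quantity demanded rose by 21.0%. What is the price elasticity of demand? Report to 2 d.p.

-1.84

ε = %ΔQ / %ΔP = (21.0)/(-11.4) = -1.842.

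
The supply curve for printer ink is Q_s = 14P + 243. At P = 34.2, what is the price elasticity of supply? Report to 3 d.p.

0.663

At P = 34.2, Q_s = 721.80.
dQ_s/dP = 14.
ε_s = (dQ_s/dP)(P/Q_s) = (14)(34.2/721.80).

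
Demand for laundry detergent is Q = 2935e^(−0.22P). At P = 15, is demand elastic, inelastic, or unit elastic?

Q = 108.252, dQ/dP = -23.815.
ε = (dQ/dP)(P/Q) ≈ -3.300.
|ε| = 3.30 > 1.

elastic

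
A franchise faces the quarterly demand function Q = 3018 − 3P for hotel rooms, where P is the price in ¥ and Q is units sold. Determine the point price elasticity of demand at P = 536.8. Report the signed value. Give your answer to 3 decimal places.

At P = 536.8, Q = 1407.600.
dQ/dP = −3.
ε = (dQ/dP)(P/Q) = (-3)(536.8/1407.600).

-1.144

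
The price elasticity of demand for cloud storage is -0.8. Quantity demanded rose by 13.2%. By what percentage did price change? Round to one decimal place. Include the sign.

%ΔP ≈ %ΔQ / ε = (13.2%)/(-0.8) = -16.50%.

-16.5%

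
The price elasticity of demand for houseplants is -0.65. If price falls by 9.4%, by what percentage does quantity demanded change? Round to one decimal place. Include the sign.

6.1%

%ΔQ ≈ ε × %ΔP = (-0.65)(-9.4%) = 6.11%.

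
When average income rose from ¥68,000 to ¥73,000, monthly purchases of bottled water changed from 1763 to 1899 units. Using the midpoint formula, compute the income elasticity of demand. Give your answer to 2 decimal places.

ΔQ = 136, ΔI = 5000. Midpoints: Ī = 70,500, Q̄ = 1831.0.
ε_I = (ΔQ/ΔI)(Ī/Q̄) = (136/5000)(70500/1831.0).

1.05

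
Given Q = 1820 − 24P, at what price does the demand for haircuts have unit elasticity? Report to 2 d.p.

37.92

For linear demand Q = a − bP, ε = −bP/(a − bP). |ε| = 1 when bP = a − bP, i.e. P = a/(2b).
P = 1820/(2·24) = 1820/48 = 37.9167.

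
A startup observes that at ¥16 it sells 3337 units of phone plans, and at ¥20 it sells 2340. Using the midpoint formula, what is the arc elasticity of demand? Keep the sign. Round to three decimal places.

ΔQ = 2340 − 3337 = -997; ΔP = 20 − 16 = 4.
Midpoints: P̄ = 18.00, Q̄ = 2838.5.
ε = (ΔQ/ΔP)(P̄/Q̄) = (-997/4)(18.00/2838.5).

-1.581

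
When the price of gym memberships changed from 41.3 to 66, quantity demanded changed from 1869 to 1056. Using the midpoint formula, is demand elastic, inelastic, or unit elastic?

elastic

Arc ε ≈ -1.207.
|ε| = 1.21 > 1.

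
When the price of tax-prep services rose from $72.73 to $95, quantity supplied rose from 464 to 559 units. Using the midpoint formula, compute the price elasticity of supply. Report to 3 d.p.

0.699

ΔQ = 559 − 464 = 95; ΔP = 95 − 72.73 = 22.27.
Midpoints: P̄ = 83.87, Q̄ = 511.5.
ε_s = (ΔQ/ΔP)(P̄/Q̄) = (95/22.27)(83.87/511.5).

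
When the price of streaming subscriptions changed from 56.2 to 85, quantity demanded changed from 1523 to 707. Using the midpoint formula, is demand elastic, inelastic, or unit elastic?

Arc ε ≈ -1.794.
|ε| = 1.79 > 1.

elastic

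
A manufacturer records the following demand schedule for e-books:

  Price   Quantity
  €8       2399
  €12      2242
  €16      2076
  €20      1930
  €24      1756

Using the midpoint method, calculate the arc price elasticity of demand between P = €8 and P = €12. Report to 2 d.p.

At P = 8, Q = 2399; at P = 12, Q = 2242.
ΔQ = -157, ΔP = 4. Midpoints: P̄ = 10.00, Q̄ = 2320.5.
ε = (ΔQ/ΔP)(P̄/Q̄) = (-157/4)(10.00/2320.5).

-0.17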